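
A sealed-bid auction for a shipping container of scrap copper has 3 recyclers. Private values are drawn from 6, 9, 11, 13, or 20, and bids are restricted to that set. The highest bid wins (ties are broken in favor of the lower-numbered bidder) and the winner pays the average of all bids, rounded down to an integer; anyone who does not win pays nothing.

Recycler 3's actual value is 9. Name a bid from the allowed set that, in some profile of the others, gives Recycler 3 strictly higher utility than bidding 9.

11

Suppose Recycler 1 bids 6 and Recycler 2 bids 9.
Bid 9: loses, pays 0, utility 0.
Bid 11: wins, pays 8, utility 9 - 8 = 1.
So bidding 11 beats truth here (1 > 0).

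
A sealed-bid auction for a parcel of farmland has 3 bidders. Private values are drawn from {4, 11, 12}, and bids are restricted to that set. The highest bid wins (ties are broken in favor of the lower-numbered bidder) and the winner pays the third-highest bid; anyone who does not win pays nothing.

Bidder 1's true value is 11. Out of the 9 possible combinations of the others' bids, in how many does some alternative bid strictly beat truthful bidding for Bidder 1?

Others bid (4, 12): truth gives 0; bid 12 gives 7 > 0. Violating.
Others bid (12, 4): truth gives 0; bid 12 gives 7 > 0. Violating.
Others bid (4, 4): truth gives 7; no alternative beats it.
Others bid (4, 11): truth gives 7; no alternative beats it.
(Checking all 9 profiles: 2 have a profitable deviation, 7 do not.)

2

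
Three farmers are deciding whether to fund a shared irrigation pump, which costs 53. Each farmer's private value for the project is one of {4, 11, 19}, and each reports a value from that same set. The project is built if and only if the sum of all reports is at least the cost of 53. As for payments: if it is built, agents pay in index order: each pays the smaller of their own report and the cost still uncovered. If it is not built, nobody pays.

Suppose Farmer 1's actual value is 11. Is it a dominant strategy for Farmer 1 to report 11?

Check each profile of the others' reports and compare truth against every alternative report.
Others report (4, 4): truth gives 0, best alternative gives 0.
Others report (4, 11): truth gives 0, best alternative gives 0.
Others report (4, 19): truth gives 0, best alternative gives 0.
Others report (11, 4): truth gives 0, best alternative gives 0.
Others report (11, 11): truth gives 0, best alternative gives 0.
Others report (11, 19): truth gives 0, best alternative gives 0.
(Remaining 3 profiles checked similarly; truth is weakly best in each.)
In every case the truthful report is at least as good as any alternative, so it is a dominant strategy.

Yes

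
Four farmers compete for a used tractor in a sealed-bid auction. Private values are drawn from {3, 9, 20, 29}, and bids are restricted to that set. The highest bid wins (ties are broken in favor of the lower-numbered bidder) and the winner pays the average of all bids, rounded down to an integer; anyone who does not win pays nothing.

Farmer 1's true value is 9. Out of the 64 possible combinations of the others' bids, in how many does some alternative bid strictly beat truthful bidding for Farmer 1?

1

Others bid (3, 3, 3): truth gives 5; bid 3 gives 6 > 5. Violating.
Others bid (3, 3, 9): truth gives 3; no alternative beats it.
Others bid (3, 3, 20): truth gives 0; no alternative beats it.
(Checking all 64 profiles: 1 has a profitable deviation, 63 do not.)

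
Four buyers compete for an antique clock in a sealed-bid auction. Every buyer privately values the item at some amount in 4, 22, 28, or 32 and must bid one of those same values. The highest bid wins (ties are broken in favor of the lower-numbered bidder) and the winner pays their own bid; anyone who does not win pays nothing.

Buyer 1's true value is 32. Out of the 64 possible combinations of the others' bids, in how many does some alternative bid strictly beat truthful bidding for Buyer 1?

Others bid (4, 4, 4): truth gives 0; bid 4 gives 28 > 0. Violating.
Others bid (4, 4, 22): truth gives 0; bid 22 gives 10 > 0. Violating.
Others bid (4, 4, 28): truth gives 0; bid 28 gives 4 > 0. Violating.
Others bid (4, 22, 4): truth gives 0; bid 22 gives 10 > 0. Violating.
Others bid (4, 4, 32): truth gives 0; no alternative beats it.
Others bid (4, 22, 32): truth gives 0; no alternative beats it.
(Checking all 64 profiles: 27 have a profitable deviation, 37 do not.)

27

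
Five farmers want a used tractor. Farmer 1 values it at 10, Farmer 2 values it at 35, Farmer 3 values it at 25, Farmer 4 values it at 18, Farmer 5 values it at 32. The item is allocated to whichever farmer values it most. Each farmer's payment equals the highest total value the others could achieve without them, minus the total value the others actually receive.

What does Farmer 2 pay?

Farmer 2 has the highest value and receives the item.
Without Farmer 2, the item would go to the next-highest value, 32, so the others could achieve 32.
With Farmer 2 present and winning, the others receive nothing, so their total is 0.
Payment = 32 - 0 = 32.

32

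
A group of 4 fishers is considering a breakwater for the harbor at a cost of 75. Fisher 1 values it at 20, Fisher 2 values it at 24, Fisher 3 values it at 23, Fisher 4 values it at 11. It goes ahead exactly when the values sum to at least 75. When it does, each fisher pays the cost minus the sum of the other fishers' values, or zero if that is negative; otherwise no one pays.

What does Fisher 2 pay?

21

Total value 78 ≥ cost 75, so the project is built.
The other fishers' values sum to 54.
Cost minus that sum is 75 - 54 = 21.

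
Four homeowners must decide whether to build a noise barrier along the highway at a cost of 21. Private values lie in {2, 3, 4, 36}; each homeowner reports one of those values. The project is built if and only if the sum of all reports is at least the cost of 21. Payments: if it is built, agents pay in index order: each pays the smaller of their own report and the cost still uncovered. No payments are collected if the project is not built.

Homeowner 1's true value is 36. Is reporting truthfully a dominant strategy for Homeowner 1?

No

Consider the case where Homeowner 2 reports 2, Homeowner 3 reports 2 and Homeowner 4 reports 36.
Truthful report 36: project built, pays 21, utility 36 - 21 = 15.
Report 2 instead: project built, pays 2, utility 36 - 2 = 34.
Since 34 > 15, reporting 2 is strictly better here, so truthful reporting is not dominant.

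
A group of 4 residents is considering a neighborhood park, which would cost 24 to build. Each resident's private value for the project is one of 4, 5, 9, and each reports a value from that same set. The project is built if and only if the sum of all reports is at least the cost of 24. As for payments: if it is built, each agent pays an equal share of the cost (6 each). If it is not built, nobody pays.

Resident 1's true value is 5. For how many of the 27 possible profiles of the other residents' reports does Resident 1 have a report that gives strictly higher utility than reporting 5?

3

Others report (5, 5, 9): truth gives -1; report 4 gives 0 > -1. Violating.
Others report (5, 9, 5): truth gives -1; report 4 gives 0 > -1. Violating.
Others report (9, 5, 5): truth gives -1; report 4 gives 0 > -1. Violating.
Others report (4, 4, 4): truth gives 0; no alternative beats it.
Others report (4, 4, 5): truth gives 0; no alternative beats it.
(Checking all 27 profiles: 3 have a profitable deviation, 24 do not.)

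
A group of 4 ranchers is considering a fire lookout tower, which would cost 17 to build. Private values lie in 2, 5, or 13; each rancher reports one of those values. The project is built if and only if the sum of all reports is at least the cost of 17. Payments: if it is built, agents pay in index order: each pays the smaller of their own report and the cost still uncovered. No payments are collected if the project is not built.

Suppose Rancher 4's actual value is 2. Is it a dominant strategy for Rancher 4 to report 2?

Check each profile of the others' reports and compare truth against every alternative report.
Others report (2, 5, 5): truth gives 0, best alternative gives -3.
Others report (5, 2, 5): truth gives 0, best alternative gives -3.
Others report (5, 5, 2): truth gives 0, best alternative gives -3.
Others report (2, 2, 13): truth gives 2, best alternative gives 2.
Others report (2, 5, 13): truth gives 2, best alternative gives 2.
Others report (2, 13, 2): truth gives 2, best alternative gives 2.
(Remaining 21 profiles checked similarly; truth is weakly best in each.)
In every case the truthful report is at least as good as any alternative, so it is a dominant strategy.

Yes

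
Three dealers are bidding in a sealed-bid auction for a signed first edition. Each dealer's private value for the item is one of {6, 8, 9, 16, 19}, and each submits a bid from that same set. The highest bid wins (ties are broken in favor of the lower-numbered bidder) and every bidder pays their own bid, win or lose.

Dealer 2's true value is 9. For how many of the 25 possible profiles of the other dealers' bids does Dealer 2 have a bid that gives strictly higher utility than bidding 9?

21

Others bid (6, 6): truth gives 0; bid 8 gives 1 > 0. Violating.
Others bid (6, 8): truth gives 0; bid 8 gives 1 > 0. Violating.
Others bid (6, 16): truth gives -9; bid 6 gives -6 > -9. Violating.
Others bid (6, 19): truth gives -9; bid 6 gives -6 > -9. Violating.
Others bid (6, 9): truth gives 0; no alternative beats it.
Others bid (8, 6): truth gives 0; no alternative beats it.
(Checking all 25 profiles: 21 have a profitable deviation, 4 do not.)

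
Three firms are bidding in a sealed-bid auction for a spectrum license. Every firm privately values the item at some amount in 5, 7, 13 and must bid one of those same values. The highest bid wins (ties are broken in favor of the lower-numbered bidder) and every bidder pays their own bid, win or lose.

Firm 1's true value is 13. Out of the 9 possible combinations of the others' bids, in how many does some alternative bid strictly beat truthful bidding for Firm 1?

4

Others bid (5, 5): truth gives 0; bid 5 gives 8 > 0. Violating.
Others bid (5, 7): truth gives 0; bid 7 gives 6 > 0. Violating.
Others bid (7, 5): truth gives 0; bid 7 gives 6 > 0. Violating.
Others bid (7, 7): truth gives 0; bid 7 gives 6 > 0. Violating.
Others bid (5, 13): truth gives 0; no alternative beats it.
Others bid (7, 13): truth gives 0; no alternative beats it.
(Checking all 9 profiles: 4 have a profitable deviation, 5 do not.)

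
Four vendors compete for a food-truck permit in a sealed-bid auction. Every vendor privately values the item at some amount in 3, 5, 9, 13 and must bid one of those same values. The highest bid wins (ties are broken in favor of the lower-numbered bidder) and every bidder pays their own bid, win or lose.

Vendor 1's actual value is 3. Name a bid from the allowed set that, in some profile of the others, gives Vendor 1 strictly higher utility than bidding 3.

Suppose Vendor 2 bids 3, Vendor 3 bids 3 and Vendor 4 bids 5.
Bid 3: loses but pays 3, utility -3.
Bid 5: wins, pays 5, utility 3 - 5 = -2.
So bidding 5 beats truth here (-2 > -3).

5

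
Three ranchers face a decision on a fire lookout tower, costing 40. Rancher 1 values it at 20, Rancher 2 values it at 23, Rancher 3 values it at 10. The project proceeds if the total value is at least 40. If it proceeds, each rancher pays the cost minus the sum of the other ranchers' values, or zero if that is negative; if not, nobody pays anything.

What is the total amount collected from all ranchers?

Total value 53 ≥ cost 40, so it is built.
Rancher 1: others sum to 33; max(0, 40 - 33) = 7.
Rancher 2: others sum to 30; max(0, 40 - 30) = 10.
Rancher 3: others sum to 43; max(0, 40 - 43) = 0.
Total collected = 7 + 10 + 0 = 17.

17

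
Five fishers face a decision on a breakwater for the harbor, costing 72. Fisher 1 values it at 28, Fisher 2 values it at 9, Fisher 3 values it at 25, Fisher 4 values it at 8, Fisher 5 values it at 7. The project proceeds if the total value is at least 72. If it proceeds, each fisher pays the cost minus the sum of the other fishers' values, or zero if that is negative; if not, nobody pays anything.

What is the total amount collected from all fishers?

52

Total value 77 ≥ cost 72, so it is built.
Fisher 1: others sum to 49; max(0, 72 - 49) = 23.
Fisher 2: others sum to 68; max(0, 72 - 68) = 4.
Fisher 3: others sum to 52; max(0, 72 - 52) = 20.
Fisher 4: others sum to 69; max(0, 72 - 69) = 3.
Fisher 5: others sum to 70; max(0, 72 - 70) = 2.
Total collected = 23 + 4 + 20 + 3 + 2 = 52.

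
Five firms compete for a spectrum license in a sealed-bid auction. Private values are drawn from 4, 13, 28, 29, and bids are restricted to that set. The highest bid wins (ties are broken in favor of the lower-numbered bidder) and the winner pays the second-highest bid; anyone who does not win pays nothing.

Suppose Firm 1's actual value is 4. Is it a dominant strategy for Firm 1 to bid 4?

Check each profile of the others' bids and compare truth against every alternative bid.
Others bid (4, 4, 4, 13): truth gives 0, best alternative gives -9.
Others bid (4, 4, 13, 4): truth gives 0, best alternative gives -9.
Others bid (4, 4, 13, 13): truth gives 0, best alternative gives -9.
Others bid (4, 13, 4, 4): truth gives 0, best alternative gives -9.
Others bid (4, 13, 4, 13): truth gives 0, best alternative gives -9.
Others bid (4, 13, 13, 4): truth gives 0, best alternative gives -9.
(Remaining 250 profiles checked similarly; truth is weakly best in each.)
In every case the truthful bid is at least as good as any alternative, so it is a dominant strategy.

Yes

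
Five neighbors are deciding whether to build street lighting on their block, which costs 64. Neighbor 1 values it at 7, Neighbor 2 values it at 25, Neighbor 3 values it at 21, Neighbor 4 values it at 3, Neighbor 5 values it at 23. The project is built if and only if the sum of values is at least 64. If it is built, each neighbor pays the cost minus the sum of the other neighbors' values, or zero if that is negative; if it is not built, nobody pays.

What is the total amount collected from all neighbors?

Total value 79 ≥ cost 64, so it is built.
Neighbor 1: others sum to 72; max(0, 64 - 72) = 0.
Neighbor 2: others sum to 54; max(0, 64 - 54) = 10.
Neighbor 3: others sum to 58; max(0, 64 - 58) = 6.
Neighbor 4: others sum to 76; max(0, 64 - 76) = 0.
Neighbor 5: others sum to 56; max(0, 64 - 56) = 8.
Total collected = 0 + 10 + 6 + 0 + 8 = 24.

24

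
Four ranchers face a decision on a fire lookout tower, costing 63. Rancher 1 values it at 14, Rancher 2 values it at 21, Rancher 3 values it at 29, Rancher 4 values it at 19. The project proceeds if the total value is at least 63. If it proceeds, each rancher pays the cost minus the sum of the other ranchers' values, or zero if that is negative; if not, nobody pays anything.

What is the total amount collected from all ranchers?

10

Total value 83 ≥ cost 63, so it is built.
Rancher 1: others sum to 69; max(0, 63 - 69) = 0.
Rancher 2: others sum to 62; max(0, 63 - 62) = 1.
Rancher 3: others sum to 54; max(0, 63 - 54) = 9.
Rancher 4: others sum to 64; max(0, 63 - 64) = 0.
Total collected = 0 + 1 + 9 + 0 = 10.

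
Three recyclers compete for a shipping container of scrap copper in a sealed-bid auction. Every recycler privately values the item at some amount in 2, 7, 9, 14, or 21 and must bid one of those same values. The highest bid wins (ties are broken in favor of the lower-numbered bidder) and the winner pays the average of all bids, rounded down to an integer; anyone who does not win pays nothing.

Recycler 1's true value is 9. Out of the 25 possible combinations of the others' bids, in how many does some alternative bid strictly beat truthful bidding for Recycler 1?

3

Others bid (2, 2): truth gives 5; bid 2 gives 7 > 5. Violating.
Others bid (2, 7): truth gives 3; bid 7 gives 4 > 3. Violating.
Others bid (7, 2): truth gives 3; bid 7 gives 4 > 3. Violating.
Others bid (2, 9): truth gives 3; no alternative beats it.
Others bid (2, 14): truth gives 0; no alternative beats it.
(Checking all 25 profiles: 3 have a profitable deviation, 22 do not.)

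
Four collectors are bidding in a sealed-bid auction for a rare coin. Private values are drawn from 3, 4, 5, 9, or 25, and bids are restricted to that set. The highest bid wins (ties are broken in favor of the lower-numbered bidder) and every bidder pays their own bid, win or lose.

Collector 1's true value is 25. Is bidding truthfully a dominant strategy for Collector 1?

No

Consider the case where Collector 2 bids 3, Collector 3 bids 3 and Collector 4 bids 3.
Truthful bid 25: wins, pays 25, utility 25 - 25 = 0.
Bid 3 instead: wins, pays 3, utility 25 - 3 = 22.
Since 22 > 0, bidding 3 is strictly better here, so truthful bidding is not dominant.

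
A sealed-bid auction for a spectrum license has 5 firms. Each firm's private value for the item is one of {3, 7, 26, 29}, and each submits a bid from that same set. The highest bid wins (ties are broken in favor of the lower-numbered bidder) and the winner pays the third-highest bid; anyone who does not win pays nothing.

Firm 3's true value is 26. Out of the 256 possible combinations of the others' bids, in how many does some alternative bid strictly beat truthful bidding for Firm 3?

Others bid (3, 3, 3, 29): truth gives 0; bid 29 gives 23 > 0. Violating.
Others bid (3, 3, 7, 29): truth gives 0; bid 29 gives 19 > 0. Violating.
Others bid (3, 3, 29, 3): truth gives 0; bid 29 gives 23 > 0. Violating.
Others bid (3, 3, 29, 7): truth gives 0; bid 29 gives 19 > 0. Violating.
Others bid (3, 3, 3, 3): truth gives 23; no alternative beats it.
Others bid (3, 3, 3, 7): truth gives 23; no alternative beats it.
(Checking all 256 profiles: 32 have a profitable deviation, 224 do not.)

32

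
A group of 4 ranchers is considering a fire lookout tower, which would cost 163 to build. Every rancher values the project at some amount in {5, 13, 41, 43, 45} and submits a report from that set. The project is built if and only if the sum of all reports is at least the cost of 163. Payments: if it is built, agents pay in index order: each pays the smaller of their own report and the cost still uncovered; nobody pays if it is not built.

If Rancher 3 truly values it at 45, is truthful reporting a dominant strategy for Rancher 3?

Consider the case where Rancher 1 reports 41, Rancher 2 reports 41 and Rancher 4 reports 41.
Truthful report 45: project built, pays 45, utility 45 - 45 = 0.
Report 41 instead: project built, pays 41, utility 45 - 41 = 4.
Since 4 > 0, reporting 41 is strictly better here, so truthful reporting is not dominant.

No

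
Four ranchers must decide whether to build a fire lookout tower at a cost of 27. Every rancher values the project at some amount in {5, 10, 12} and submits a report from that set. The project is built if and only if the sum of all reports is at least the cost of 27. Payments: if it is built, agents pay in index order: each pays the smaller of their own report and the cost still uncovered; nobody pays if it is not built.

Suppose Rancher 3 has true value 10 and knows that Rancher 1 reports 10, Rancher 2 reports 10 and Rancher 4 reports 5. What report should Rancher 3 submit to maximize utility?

Report 5: project built, pays 5, utility 10 - 5 = 5.
Report 10: project built, pays 7, utility 10 - 7 = 3.
Report 12: project built, pays 7, utility 10 - 7 = 3.
The best choice is 5 with utility 5.

5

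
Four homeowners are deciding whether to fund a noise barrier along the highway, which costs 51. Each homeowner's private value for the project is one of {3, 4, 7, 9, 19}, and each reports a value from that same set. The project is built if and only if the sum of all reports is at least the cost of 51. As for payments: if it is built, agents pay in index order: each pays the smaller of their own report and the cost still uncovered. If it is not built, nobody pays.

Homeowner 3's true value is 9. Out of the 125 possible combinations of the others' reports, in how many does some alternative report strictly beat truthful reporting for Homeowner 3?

7

Others report (7, 19, 19): truth gives 0; report 7 gives 2 > 0. Violating.
Others report (9, 19, 19): truth gives 0; report 4 gives 5 > 0. Violating.
Others report (19, 7, 19): truth gives 0; report 7 gives 2 > 0. Violating.
Others report (19, 9, 19): truth gives 0; report 4 gives 5 > 0. Violating.
Others report (3, 3, 3): truth gives 0; no alternative beats it.
Others report (3, 3, 4): truth gives 0; no alternative beats it.
(Checking all 125 profiles: 7 have a profitable deviation, 118 do not.)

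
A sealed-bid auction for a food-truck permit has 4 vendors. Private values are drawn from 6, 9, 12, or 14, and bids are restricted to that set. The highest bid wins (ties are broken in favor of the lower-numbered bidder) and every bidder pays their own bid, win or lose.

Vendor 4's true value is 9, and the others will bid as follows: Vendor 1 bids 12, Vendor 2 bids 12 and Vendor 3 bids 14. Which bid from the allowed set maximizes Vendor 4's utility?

6

Bid 6: loses but pays 6, utility -6.
Bid 9: loses but pays 9, utility -9.
Bid 12: loses but pays 12, utility -12.
Bid 14: loses but pays 14, utility -14.
The best choice is 6 with utility -6.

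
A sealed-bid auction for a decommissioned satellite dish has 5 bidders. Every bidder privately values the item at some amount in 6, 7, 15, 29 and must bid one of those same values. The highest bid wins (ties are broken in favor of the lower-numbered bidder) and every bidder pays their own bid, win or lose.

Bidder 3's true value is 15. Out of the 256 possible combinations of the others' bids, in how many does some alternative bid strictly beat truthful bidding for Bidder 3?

224

Others bid (6, 6, 6, 6): truth gives 0; bid 7 gives 8 > 0. Violating.
Others bid (6, 6, 6, 7): truth gives 0; bid 7 gives 8 > 0. Violating.
Others bid (6, 6, 6, 29): truth gives -15; bid 6 gives -6 > -15. Violating.
Others bid (6, 6, 7, 6): truth gives 0; bid 7 gives 8 > 0. Violating.
Others bid (6, 6, 6, 15): truth gives 0; no alternative beats it.
Others bid (6, 6, 7, 15): truth gives 0; no alternative beats it.
(Checking all 256 profiles: 224 have a profitable deviation, 32 do not.)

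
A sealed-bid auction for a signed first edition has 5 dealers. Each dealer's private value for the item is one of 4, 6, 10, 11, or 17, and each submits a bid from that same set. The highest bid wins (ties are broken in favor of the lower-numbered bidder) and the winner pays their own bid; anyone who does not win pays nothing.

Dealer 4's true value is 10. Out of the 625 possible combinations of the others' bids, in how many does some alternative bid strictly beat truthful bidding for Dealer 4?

2

Others bid (4, 4, 4, 4): truth gives 0; bid 6 gives 4 > 0. Violating.
Others bid (4, 4, 4, 6): truth gives 0; bid 6 gives 4 > 0. Violating.
Others bid (4, 4, 4, 10): truth gives 0; no alternative beats it.
Others bid (4, 4, 4, 11): truth gives 0; no alternative beats it.
(Checking all 625 profiles: 2 have a profitable deviation, 623 do not.)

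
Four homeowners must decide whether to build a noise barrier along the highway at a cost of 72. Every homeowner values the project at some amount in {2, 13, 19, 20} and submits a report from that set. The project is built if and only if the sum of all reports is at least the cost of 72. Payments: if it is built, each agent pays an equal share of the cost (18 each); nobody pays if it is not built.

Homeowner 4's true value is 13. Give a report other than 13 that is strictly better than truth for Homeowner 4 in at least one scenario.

2

Suppose Homeowner 1 reports 19, Homeowner 2 reports 20 and Homeowner 3 reports 20.
Report 13: project built, pays 18, utility 13 - 18 = -5.
Report 2: project not built, utility 0.
So reporting 2 beats truth here (0 > -5).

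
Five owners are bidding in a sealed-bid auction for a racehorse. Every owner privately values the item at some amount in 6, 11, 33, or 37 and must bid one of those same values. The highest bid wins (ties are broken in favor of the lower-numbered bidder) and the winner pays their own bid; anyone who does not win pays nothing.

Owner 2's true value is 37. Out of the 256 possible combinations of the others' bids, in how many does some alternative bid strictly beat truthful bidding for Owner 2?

Others bid (6, 6, 6, 6): truth gives 0; bid 11 gives 26 > 0. Violating.
Others bid (6, 6, 6, 11): truth gives 0; bid 11 gives 26 > 0. Violating.
Others bid (6, 6, 6, 33): truth gives 0; bid 33 gives 4 > 0. Violating.
Others bid (6, 6, 11, 6): truth gives 0; bid 11 gives 26 > 0. Violating.
Others bid (6, 6, 6, 37): truth gives 0; no alternative beats it.
Others bid (6, 6, 11, 37): truth gives 0; no alternative beats it.
(Checking all 256 profiles: 54 have a profitable deviation, 202 do not.)

54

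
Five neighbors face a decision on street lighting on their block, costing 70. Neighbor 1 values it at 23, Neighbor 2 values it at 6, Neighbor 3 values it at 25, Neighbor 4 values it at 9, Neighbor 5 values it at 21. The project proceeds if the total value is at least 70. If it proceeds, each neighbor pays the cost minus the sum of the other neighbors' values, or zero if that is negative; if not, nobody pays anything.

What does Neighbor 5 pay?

Total value 84 ≥ cost 70, so the project is built.
The other neighbors' values sum to 63.
Cost minus that sum is 70 - 63 = 7.

7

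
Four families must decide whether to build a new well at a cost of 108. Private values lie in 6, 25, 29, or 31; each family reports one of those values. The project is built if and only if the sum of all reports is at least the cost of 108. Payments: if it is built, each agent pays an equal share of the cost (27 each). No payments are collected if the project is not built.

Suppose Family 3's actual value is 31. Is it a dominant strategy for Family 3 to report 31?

Check each profile of the others' reports and compare truth against every alternative report.
Others report (25, 25, 29): truth gives 4, best alternative gives 4.
Others report (25, 25, 31): truth gives 4, best alternative gives 4.
Others report (25, 29, 25): truth gives 4, best alternative gives 4.
Others report (25, 29, 29): truth gives 4, best alternative gives 4.
Others report (25, 29, 31): truth gives 4, best alternative gives 4.
Others report (25, 31, 25): truth gives 4, best alternative gives 4.
(Remaining 58 profiles checked similarly; truth is weakly best in each.)
In every case the truthful report is at least as good as any alternative, so it is a dominant strategy.

Yes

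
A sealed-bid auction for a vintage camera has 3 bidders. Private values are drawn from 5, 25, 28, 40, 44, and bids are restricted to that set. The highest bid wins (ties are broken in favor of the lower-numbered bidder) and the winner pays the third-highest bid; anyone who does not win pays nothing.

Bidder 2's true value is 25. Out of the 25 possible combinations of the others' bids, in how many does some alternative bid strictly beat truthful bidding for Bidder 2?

6

Others bid (5, 28): truth gives 0; bid 28 gives 20 > 0. Violating.
Others bid (5, 40): truth gives 0; bid 40 gives 20 > 0. Violating.
Others bid (5, 44): truth gives 0; bid 44 gives 20 > 0. Violating.
Others bid (25, 5): truth gives 0; bid 28 gives 20 > 0. Violating.
Others bid (5, 5): truth gives 20; no alternative beats it.
Others bid (5, 25): truth gives 20; no alternative beats it.
(Checking all 25 profiles: 6 have a profitable deviation, 19 do not.)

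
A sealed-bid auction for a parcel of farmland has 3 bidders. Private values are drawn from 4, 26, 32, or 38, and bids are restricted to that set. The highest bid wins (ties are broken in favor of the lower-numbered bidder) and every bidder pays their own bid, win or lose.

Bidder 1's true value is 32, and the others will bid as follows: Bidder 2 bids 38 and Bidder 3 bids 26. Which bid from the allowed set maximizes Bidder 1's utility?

Bid 4: loses but pays 4, utility -4.
Bid 26: loses but pays 26, utility -26.
Bid 32: loses but pays 32, utility -32.
Bid 38: wins, pays 38, utility 32 - 38 = -6.
The best choice is 4 with utility -4.

4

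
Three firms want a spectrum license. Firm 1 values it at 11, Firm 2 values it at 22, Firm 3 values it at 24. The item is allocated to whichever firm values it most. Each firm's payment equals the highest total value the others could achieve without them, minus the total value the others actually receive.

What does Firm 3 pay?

Firm 3 has the highest value and receives the item.
Without Firm 3, the item would go to the next-highest value, 22, so the others could achieve 22.
With Firm 3 present and winning, the others receive nothing, so their total is 0.
Payment = 22 - 0 = 22.

22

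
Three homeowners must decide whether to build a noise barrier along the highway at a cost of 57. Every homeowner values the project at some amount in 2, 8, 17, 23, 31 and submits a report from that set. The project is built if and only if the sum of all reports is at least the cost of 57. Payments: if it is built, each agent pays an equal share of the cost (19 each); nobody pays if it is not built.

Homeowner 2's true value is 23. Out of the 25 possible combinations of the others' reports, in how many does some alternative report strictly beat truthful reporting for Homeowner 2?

4

Others report (2, 31): truth gives 0; report 31 gives 4 > 0. Violating.
Others report (8, 23): truth gives 0; report 31 gives 4 > 0. Violating.
Others report (23, 8): truth gives 0; report 31 gives 4 > 0. Violating.
Others report (31, 2): truth gives 0; report 31 gives 4 > 0. Violating.
Others report (2, 2): truth gives 0; no alternative beats it.
Others report (2, 8): truth gives 0; no alternative beats it.
(Checking all 25 profiles: 4 have a profitable deviation, 21 do not.)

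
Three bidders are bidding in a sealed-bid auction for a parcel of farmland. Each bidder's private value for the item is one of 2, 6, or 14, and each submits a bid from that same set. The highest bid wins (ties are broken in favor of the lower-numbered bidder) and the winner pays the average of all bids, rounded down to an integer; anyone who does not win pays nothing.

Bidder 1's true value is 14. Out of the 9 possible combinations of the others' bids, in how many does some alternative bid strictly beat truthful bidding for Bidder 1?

4

Others bid (2, 2): truth gives 8; bid 2 gives 12 > 8. Violating.
Others bid (2, 6): truth gives 7; bid 6 gives 10 > 7. Violating.
Others bid (6, 2): truth gives 7; bid 6 gives 10 > 7. Violating.
Others bid (6, 6): truth gives 6; bid 6 gives 8 > 6. Violating.
Others bid (2, 14): truth gives 4; no alternative beats it.
Others bid (6, 14): truth gives 3; no alternative beats it.
(Checking all 9 profiles: 4 have a profitable deviation, 5 do not.)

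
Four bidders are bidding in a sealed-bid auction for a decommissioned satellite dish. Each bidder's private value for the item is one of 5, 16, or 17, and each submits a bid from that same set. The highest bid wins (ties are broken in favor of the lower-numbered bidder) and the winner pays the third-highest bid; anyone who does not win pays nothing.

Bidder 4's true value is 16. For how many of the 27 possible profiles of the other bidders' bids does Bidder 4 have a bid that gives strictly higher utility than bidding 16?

Others bid (5, 5, 16): truth gives 0; bid 17 gives 11 > 0. Violating.
Others bid (5, 16, 5): truth gives 0; bid 17 gives 11 > 0. Violating.
Others bid (16, 5, 5): truth gives 0; bid 17 gives 11 > 0. Violating.
Others bid (5, 5, 5): truth gives 11; no alternative beats it.
Others bid (5, 5, 17): truth gives 0; no alternative beats it.
(Checking all 27 profiles: 3 have a profitable deviation, 24 do not.)

3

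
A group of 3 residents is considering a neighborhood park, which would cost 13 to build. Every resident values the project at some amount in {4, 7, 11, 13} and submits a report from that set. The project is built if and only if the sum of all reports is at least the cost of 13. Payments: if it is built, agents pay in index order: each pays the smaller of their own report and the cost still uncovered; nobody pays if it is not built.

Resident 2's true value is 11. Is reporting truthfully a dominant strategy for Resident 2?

No

Consider the case where Resident 1 reports 4 and Resident 3 reports 4.
Truthful report 11: project built, pays 9, utility 11 - 9 = 2.
Report 7 instead: project built, pays 7, utility 11 - 7 = 4.
Since 4 > 2, reporting 7 is strictly better here, so truthful reporting is not dominant.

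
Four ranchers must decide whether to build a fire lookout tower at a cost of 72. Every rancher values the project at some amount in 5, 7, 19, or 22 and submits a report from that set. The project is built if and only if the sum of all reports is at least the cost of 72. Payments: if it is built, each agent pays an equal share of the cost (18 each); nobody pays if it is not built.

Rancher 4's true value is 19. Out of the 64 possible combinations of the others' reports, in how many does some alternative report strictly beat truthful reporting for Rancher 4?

Others report (7, 22, 22): truth gives 0; report 22 gives 1 > 0. Violating.
Others report (22, 7, 22): truth gives 0; report 22 gives 1 > 0. Violating.
Others report (22, 22, 7): truth gives 0; report 22 gives 1 > 0. Violating.
Others report (5, 5, 5): truth gives 0; no alternative beats it.
Others report (5, 5, 7): truth gives 0; no alternative beats it.
(Checking all 64 profiles: 3 have a profitable deviation, 61 do not.)

3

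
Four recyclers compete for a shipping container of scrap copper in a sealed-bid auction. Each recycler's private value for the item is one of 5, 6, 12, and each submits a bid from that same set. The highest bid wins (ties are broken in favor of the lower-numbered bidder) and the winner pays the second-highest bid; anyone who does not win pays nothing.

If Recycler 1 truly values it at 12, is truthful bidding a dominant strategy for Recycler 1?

Check each profile of the others' bids and compare truth against every alternative bid.
Others bid (5, 5, 5): truth gives 7, best alternative gives 7.
Others bid (5, 5, 6): truth gives 6, best alternative gives 6.
Others bid (5, 6, 5): truth gives 6, best alternative gives 6.
Others bid (5, 6, 6): truth gives 6, best alternative gives 6.
Others bid (6, 5, 5): truth gives 6, best alternative gives 6.
Others bid (6, 5, 6): truth gives 6, best alternative gives 6.
(Remaining 21 profiles checked similarly; truth is weakly best in each.)
In every case the truthful bid is at least as good as any alternative, so it is a dominant strategy.

Yes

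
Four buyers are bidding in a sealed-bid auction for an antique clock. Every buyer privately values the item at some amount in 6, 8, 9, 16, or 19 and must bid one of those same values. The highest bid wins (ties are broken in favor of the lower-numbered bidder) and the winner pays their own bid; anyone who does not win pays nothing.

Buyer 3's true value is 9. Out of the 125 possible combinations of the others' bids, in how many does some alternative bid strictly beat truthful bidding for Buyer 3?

Others bid (6, 6, 6): truth gives 0; bid 8 gives 1 > 0. Violating.
Others bid (6, 6, 8): truth gives 0; bid 8 gives 1 > 0. Violating.
Others bid (6, 6, 9): truth gives 0; no alternative beats it.
Others bid (6, 6, 16): truth gives 0; no alternative beats it.
(Checking all 125 profiles: 2 have a profitable deviation, 123 do not.)

2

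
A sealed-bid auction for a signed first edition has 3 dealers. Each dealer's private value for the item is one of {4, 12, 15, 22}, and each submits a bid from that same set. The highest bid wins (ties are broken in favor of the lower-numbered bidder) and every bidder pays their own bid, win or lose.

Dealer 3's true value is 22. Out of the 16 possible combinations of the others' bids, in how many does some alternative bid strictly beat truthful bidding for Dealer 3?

11

Others bid (4, 4): truth gives 0; bid 12 gives 10 > 0. Violating.
Others bid (4, 12): truth gives 0; bid 15 gives 7 > 0. Violating.
Others bid (4, 22): truth gives -22; bid 4 gives -4 > -22. Violating.
Others bid (12, 4): truth gives 0; bid 15 gives 7 > 0. Violating.
Others bid (4, 15): truth gives 0; no alternative beats it.
Others bid (12, 15): truth gives 0; no alternative beats it.
(Checking all 16 profiles: 11 have a profitable deviation, 5 do not.)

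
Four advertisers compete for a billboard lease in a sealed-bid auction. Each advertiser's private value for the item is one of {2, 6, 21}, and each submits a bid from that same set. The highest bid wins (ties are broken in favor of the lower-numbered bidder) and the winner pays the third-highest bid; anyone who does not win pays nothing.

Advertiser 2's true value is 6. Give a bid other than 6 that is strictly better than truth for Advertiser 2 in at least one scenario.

21

Suppose Advertiser 1 bids 2, Advertiser 3 bids 2 and Advertiser 4 bids 21.
Bid 6: loses, pays 0, utility 0.
Bid 21: wins, pays 2, utility 6 - 2 = 4.
So bidding 21 beats truth here (4 > 0).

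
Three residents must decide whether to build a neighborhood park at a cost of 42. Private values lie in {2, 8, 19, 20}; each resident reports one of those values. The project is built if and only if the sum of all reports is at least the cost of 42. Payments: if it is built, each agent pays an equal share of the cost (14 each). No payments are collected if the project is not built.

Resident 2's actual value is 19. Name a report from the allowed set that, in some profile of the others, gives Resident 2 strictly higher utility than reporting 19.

20

Suppose Resident 1 reports 2 and Resident 3 reports 20.
Report 19: project not built, utility 0.
Report 20: project built, pays 14, utility 19 - 14 = 5.
So reporting 20 beats truth here (5 > 0).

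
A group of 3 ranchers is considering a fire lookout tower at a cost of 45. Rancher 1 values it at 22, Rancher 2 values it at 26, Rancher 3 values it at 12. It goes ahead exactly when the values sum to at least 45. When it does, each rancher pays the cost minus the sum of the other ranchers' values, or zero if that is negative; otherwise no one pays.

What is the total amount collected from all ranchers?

Total value 60 ≥ cost 45, so it is built.
Rancher 1: others sum to 38; max(0, 45 - 38) = 7.
Rancher 2: others sum to 34; max(0, 45 - 34) = 11.
Rancher 3: others sum to 48; max(0, 45 - 48) = 0.
Total collected = 7 + 11 + 0 = 18.

18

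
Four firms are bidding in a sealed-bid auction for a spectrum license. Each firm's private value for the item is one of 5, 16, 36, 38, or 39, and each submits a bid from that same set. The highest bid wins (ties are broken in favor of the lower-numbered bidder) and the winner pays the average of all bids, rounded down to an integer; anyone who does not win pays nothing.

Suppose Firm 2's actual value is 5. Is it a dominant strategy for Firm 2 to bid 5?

Check each profile of the others' bids and compare truth against every alternative bid.
Others bid (5, 16, 16): truth gives 0, best alternative gives -8.
Others bid (5, 5, 16): truth gives 0, best alternative gives -5.
Others bid (5, 16, 5): truth gives 0, best alternative gives -5.
Others bid (5, 5, 5): truth gives 0, best alternative gives -2.
Others bid (5, 5, 36): truth gives 0, best alternative gives 0.
Others bid (5, 5, 38): truth gives 0, best alternative gives 0.
(Remaining 119 profiles checked similarly; truth is weakly best in each.)
In every case the truthful bid is at least as good as any alternative, so it is a dominant strategy.

Yes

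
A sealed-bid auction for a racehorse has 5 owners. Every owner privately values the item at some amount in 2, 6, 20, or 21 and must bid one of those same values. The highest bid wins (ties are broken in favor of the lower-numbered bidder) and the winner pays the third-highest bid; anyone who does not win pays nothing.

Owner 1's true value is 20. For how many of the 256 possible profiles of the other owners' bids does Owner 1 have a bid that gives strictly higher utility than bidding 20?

32

Others bid (2, 2, 2, 21): truth gives 0; bid 21 gives 18 > 0. Violating.
Others bid (2, 2, 6, 21): truth gives 0; bid 21 gives 14 > 0. Violating.
Others bid (2, 2, 21, 2): truth gives 0; bid 21 gives 18 > 0. Violating.
Others bid (2, 2, 21, 6): truth gives 0; bid 21 gives 14 > 0. Violating.
Others bid (2, 2, 2, 2): truth gives 18; no alternative beats it.
Others bid (2, 2, 2, 6): truth gives 18; no alternative beats it.
(Checking all 256 profiles: 32 have a profitable deviation, 224 do not.)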